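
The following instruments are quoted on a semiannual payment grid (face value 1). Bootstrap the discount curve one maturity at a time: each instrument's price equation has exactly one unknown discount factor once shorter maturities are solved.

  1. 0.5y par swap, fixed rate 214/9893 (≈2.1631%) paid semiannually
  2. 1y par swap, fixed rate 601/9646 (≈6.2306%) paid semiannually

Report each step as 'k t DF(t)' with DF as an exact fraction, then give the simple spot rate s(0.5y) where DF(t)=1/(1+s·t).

step 1 [0.5y] swap r/2=107/9893: DF=(1 − 107/9893·(0))/(1+107/9893) = 9893/10000 ≈ 0.989300
step 2 [1y] swap r/2=601/19292: DF=(1 − 601/19292·(0.989300))/(1+601/19292) = 9399/10000 ≈ 0.939900

1 1/2 9893/10000
2 1 9399/10000
s(0.5y) = (1/(9893/10000) − 1)/(1/2) = 214/9893 ≈ 2.1631%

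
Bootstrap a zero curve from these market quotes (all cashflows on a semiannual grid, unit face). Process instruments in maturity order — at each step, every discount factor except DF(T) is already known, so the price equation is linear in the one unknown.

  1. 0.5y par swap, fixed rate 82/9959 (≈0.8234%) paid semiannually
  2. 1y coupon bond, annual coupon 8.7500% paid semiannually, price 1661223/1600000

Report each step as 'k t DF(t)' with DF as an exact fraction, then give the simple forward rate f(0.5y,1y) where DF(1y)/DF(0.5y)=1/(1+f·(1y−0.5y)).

step 1 [0.5y] swap r/2=41/9959: DF=(1 − 41/9959·(0))/(1+41/9959) = 9959/10000 ≈ 0.995900
step 2 [1y] bond c/2=7/160: DF=(1661223/1600000 − 7/160·(0.995900))/(1+7/160) = 953/1000 ≈ 0.953000

1 1/2 9959/10000
2 1 953/1000
f(0.5y,1y) = ((9959/10000)/(953/1000) − 1)/(1/2) = 429/4765 ≈ 9.0031%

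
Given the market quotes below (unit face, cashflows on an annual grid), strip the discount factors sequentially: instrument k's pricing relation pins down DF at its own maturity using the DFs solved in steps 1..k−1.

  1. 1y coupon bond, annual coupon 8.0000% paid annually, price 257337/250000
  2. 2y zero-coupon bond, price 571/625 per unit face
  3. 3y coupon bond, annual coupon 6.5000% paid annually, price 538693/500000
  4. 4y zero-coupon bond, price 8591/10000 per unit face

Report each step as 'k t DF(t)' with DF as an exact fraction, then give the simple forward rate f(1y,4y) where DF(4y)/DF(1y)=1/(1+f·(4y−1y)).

1 1 9531/10000
2 2 571/625
3 3 8977/10000
4 4 8591/10000
f(1y,4y) = ((9531/10000)/(8591/10000) − 1)/(3) = 940/25773 ≈ 3.6472%

step 1 [1y] bond c/1=2/25: DF=(257337/250000 − 2/25·(0))/(1+2/25) = 9531/10000 ≈ 0.953100
step 2 [2y] zero: DF = P = 571/625 ≈ 0.913600
step 3 [3y] bond c/1=13/200: DF=(538693/500000 − 13/200·(0.953100+0.913600))/(1+13/200) = 8977/10000 ≈ 0.897700
step 4 [4y] zero: DF = P = 8591/10000 ≈ 0.859100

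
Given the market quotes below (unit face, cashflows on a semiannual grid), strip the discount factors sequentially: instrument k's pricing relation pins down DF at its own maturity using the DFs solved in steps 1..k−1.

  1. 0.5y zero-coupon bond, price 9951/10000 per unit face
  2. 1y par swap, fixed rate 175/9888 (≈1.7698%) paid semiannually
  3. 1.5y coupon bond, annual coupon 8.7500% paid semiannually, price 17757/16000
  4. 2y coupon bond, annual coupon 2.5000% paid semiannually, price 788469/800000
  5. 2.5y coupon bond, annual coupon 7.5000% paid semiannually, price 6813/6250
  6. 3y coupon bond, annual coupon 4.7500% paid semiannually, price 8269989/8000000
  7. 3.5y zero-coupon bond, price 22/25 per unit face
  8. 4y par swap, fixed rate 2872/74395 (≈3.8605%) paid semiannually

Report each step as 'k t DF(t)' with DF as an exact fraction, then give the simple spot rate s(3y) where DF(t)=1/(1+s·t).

step 1 [0.5y] zero: DF = P = 9951/10000 ≈ 0.995100
step 2 [1y] swap r/2=175/19776: DF=(1 − 175/19776·(0.995100))/(1+175/19776) = 393/400 ≈ 0.982500
step 3 [1.5y] bond c/2=7/160: DF=(17757/16000 − 7/160·(0.995100+0.982500))/(1+7/160) = 2451/2500 ≈ 0.980400
step 4 [2y] bond c/2=1/80: DF=(788469/800000 − 1/80·(0.995100+0.982500+0.980400))/(1+1/80) = 9369/10000 ≈ 0.936900
step 5 [2.5y] bond c/2=3/80: DF=(6813/6250 − 3/80·(0.995100+0.982500+0.980400+0.936900))/(1+3/80) = 9099/10000 ≈ 0.909900
step 6 [3y] bond c/2=19/800: DF=(8269989/8000000 − 19/800·(0.995100+0.982500+0.980400+0.936900+0.909900))/(1+19/800) = 8983/10000 ≈ 0.898300
step 7 [3.5y] zero: DF = P = 22/25 ≈ 0.880000
step 8 [4y] swap r/2=1436/74395: DF=(1 − 1436/74395·(0.995100+0.982500+0.980400+0.936900+0.909900+0.898300+0.880000))/(1+1436/74395) = 2141/2500 ≈ 0.856400

1 1/2 9951/10000
2 1 393/400
3 3/2 2451/2500
4 2 9369/10000
5 5/2 9099/10000
6 3 8983/10000
7 7/2 22/25
8 4 2141/2500
s(3y) = (1/(8983/10000) − 1)/(3) = 339/8983 ≈ 3.7738%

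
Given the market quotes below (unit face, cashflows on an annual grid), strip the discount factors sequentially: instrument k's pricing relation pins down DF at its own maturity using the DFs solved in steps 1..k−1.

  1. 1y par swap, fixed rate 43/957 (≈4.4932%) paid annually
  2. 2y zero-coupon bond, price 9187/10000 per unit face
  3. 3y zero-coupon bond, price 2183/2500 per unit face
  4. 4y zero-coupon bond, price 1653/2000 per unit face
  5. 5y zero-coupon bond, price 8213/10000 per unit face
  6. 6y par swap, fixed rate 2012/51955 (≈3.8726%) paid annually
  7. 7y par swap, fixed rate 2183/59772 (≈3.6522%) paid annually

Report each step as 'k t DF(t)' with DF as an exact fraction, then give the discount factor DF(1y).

1 1 957/1000
2 2 9187/10000
3 3 2183/2500
4 4 1653/2000
5 5 8213/10000
6 6 1997/2500
7 7 7817/10000
DF(1y) = 957/1000 ≈ 0.957000

step 1 [1y] swap r/1=43/957: DF=(1 − 43/957·(0))/(1+43/957) = 957/1000 ≈ 0.957000
step 2 [2y] zero: DF = P = 9187/10000 ≈ 0.918700
step 3 [3y] zero: DF = P = 2183/2500 ≈ 0.873200
step 4 [4y] zero: DF = P = 1653/2000 ≈ 0.826500
step 5 [5y] zero: DF = P = 8213/10000 ≈ 0.821300
step 6 [6y] swap r/1=2012/51955: DF=(1 − 2012/51955·(0.957000+0.918700+0.873200+0.826500+0.821300))/(1+2012/51955) = 1997/2500 ≈ 0.798800
step 7 [7y] swap r/1=2183/59772: DF=(1 − 2183/59772·(0.957000+0.918700+0.873200+0.826500+0.821300+0.798800))/(1+2183/59772) = 7817/10000 ≈ 0.781700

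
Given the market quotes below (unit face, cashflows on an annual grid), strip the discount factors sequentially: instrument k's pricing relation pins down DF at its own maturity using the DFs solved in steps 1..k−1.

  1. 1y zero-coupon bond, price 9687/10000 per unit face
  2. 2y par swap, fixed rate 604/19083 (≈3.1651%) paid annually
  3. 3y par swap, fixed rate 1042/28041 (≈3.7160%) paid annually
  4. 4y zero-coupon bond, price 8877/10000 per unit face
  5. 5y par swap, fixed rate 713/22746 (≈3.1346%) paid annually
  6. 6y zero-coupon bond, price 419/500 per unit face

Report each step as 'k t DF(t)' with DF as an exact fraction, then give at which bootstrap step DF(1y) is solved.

step 1 [1y] zero: DF = P = 9687/10000 ≈ 0.968700
step 2 [2y] swap r/1=604/19083: DF=(1 − 604/19083·(0.968700))/(1+604/19083) = 2349/2500 ≈ 0.939600
step 3 [3y] swap r/1=1042/28041: DF=(1 − 1042/28041·(0.968700+0.939600))/(1+1042/28041) = 4479/5000 ≈ 0.895800
step 4 [4y] zero: DF = P = 8877/10000 ≈ 0.887700
step 5 [5y] swap r/1=713/22746: DF=(1 − 713/22746·(0.968700+0.939600+0.895800+0.887700))/(1+713/22746) = 4287/5000 ≈ 0.857400
step 6 [6y] zero: DF = P = 419/500 ≈ 0.838000

1 1 9687/10000
2 2 2349/2500
3 3 4479/5000
4 4 8877/10000
5 5 4287/5000
6 6 419/500
DF(1y) is solved at step 1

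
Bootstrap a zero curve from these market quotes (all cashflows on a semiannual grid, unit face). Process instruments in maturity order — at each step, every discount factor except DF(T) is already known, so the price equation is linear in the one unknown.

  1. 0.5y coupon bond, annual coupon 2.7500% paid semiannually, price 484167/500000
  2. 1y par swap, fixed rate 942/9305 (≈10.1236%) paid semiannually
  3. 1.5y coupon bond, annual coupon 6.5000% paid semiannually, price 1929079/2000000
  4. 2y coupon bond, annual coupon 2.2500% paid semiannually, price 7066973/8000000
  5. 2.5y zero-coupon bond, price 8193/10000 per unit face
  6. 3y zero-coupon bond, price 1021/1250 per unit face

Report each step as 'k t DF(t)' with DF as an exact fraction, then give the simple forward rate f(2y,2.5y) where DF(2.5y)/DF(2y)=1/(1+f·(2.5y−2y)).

1 1/2 597/625
2 1 4529/5000
3 3/2 2189/2500
4 2 8431/10000
5 5/2 8193/10000
6 3 1021/1250
f(2y,2.5y) = ((8431/10000)/(8193/10000) − 1)/(1/2) = 476/8193 ≈ 5.8098%

step 1 [0.5y] bond c/2=11/800: DF=(484167/500000 − 11/800·(0))/(1+11/800) = 597/625 ≈ 0.955200
step 2 [1y] swap r/2=471/9305: DF=(1 − 471/9305·(0.955200))/(1+471/9305) = 4529/5000 ≈ 0.905800
step 3 [1.5y] bond c/2=13/400: DF=(1929079/2000000 − 13/400·(0.955200+0.905800))/(1+13/400) = 2189/2500 ≈ 0.875600
step 4 [2y] bond c/2=9/800: DF=(7066973/8000000 − 9/800·(0.955200+0.905800+0.875600))/(1+9/800) = 8431/10000 ≈ 0.843100
step 5 [2.5y] zero: DF = P = 8193/10000 ≈ 0.819300
step 6 [3y] zero: DF = P = 1021/1250 ≈ 0.816800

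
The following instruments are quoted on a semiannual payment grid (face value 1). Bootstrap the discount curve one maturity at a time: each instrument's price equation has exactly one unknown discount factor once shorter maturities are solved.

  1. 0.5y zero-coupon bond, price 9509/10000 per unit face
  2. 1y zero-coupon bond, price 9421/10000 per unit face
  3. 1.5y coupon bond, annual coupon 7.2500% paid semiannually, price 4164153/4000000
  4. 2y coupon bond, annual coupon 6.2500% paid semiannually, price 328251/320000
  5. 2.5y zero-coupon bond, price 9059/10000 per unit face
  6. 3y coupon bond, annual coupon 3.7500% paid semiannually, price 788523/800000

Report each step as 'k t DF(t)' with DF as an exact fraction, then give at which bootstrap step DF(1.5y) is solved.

step 1 [0.5y] zero: DF = P = 9509/10000 ≈ 0.950900
step 2 [1y] zero: DF = P = 9421/10000 ≈ 0.942100
step 3 [1.5y] bond c/2=29/800: DF=(4164153/4000000 − 29/800·(0.950900+0.942100))/(1+29/800) = 1173/1250 ≈ 0.938400
step 4 [2y] bond c/2=1/32: DF=(328251/320000 − 1/32·(0.950900+0.942100+0.938400))/(1+1/32) = 9089/10000 ≈ 0.908900
step 5 [2.5y] zero: DF = P = 9059/10000 ≈ 0.905900
step 6 [3y] bond c/2=3/160: DF=(788523/800000 − 3/160·(0.950900+0.942100+0.938400+0.908900+0.905900))/(1+3/160) = 441/500 ≈ 0.882000

1 1/2 9509/10000
2 1 9421/10000
3 3/2 1173/1250
4 2 9089/10000
5 5/2 9059/10000
6 3 441/500
DF(1.5y) is solved at step 3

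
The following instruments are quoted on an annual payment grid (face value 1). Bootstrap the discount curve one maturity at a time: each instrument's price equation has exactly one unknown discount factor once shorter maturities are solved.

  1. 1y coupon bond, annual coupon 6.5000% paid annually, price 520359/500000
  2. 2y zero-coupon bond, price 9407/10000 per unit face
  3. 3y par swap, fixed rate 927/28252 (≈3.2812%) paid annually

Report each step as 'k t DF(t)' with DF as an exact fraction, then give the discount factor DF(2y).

step 1 [1y] bond c/1=13/200: DF=(520359/500000 − 13/200·(0))/(1+13/200) = 2443/2500 ≈ 0.977200
step 2 [2y] zero: DF = P = 9407/10000 ≈ 0.940700
step 3 [3y] swap r/1=927/28252: DF=(1 − 927/28252·(0.977200+0.940700))/(1+927/28252) = 9073/10000 ≈ 0.907300

1 1 2443/2500
2 2 9407/10000
3 3 9073/10000
DF(2y) = 9407/10000 ≈ 0.940700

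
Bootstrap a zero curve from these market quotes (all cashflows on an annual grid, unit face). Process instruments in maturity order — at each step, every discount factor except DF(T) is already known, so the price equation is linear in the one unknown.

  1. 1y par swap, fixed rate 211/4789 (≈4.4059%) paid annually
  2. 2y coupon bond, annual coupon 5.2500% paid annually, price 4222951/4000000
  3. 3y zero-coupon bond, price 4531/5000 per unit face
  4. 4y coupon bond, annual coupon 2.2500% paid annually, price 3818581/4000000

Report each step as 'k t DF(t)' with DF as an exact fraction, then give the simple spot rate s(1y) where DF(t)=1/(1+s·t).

1 1 4789/5000
2 2 9553/10000
3 3 4531/5000
4 4 2179/2500
s(1y) = (1/(4789/5000) − 1)/(1) = 211/4789 ≈ 4.4059%

step 1 [1y] swap r/1=211/4789: DF=(1 − 211/4789·(0))/(1+211/4789) = 4789/5000 ≈ 0.957800
step 2 [2y] bond c/1=21/400: DF=(4222951/4000000 − 21/400·(0.957800))/(1+21/400) = 9553/10000 ≈ 0.955300
step 3 [3y] zero: DF = P = 4531/5000 ≈ 0.906200
step 4 [4y] bond c/1=9/400: DF=(3818581/4000000 − 9/400·(0.957800+0.955300+0.906200))/(1+9/400) = 2179/2500 ≈ 0.871600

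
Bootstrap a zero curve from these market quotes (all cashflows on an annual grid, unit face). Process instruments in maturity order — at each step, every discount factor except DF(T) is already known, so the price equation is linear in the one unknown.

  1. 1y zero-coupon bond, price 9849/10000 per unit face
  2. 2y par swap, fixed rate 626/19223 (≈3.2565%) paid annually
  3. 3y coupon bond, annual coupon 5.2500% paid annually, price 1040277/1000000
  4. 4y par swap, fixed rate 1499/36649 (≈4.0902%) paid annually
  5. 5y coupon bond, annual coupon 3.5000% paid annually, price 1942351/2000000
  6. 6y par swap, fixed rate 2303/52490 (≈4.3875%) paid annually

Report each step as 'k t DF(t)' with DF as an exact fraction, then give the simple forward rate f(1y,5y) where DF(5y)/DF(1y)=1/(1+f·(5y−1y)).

step 1 [1y] zero: DF = P = 9849/10000 ≈ 0.984900
step 2 [2y] swap r/1=626/19223: DF=(1 − 626/19223·(0.984900))/(1+626/19223) = 4687/5000 ≈ 0.937400
step 3 [3y] bond c/1=21/400: DF=(1040277/1000000 − 21/400·(0.984900+0.937400))/(1+21/400) = 357/400 ≈ 0.892500
step 4 [4y] swap r/1=1499/36649: DF=(1 − 1499/36649·(0.984900+0.937400+0.892500))/(1+1499/36649) = 8501/10000 ≈ 0.850100
step 5 [5y] bond c/1=7/200: DF=(1942351/2000000 − 7/200·(0.984900+0.937400+0.892500+0.850100))/(1+7/200) = 509/625 ≈ 0.814400
step 6 [6y] swap r/1=2303/52490: DF=(1 − 2303/52490·(0.984900+0.937400+0.892500+0.850100+0.814400))/(1+2303/52490) = 7697/10000 ≈ 0.769700

1 1 9849/10000
2 2 4687/5000
3 3 357/400
4 4 8501/10000
5 5 509/625
6 6 7697/10000
f(1y,5y) = ((9849/10000)/(509/625) − 1)/(4) = 1705/32576 ≈ 5.2339%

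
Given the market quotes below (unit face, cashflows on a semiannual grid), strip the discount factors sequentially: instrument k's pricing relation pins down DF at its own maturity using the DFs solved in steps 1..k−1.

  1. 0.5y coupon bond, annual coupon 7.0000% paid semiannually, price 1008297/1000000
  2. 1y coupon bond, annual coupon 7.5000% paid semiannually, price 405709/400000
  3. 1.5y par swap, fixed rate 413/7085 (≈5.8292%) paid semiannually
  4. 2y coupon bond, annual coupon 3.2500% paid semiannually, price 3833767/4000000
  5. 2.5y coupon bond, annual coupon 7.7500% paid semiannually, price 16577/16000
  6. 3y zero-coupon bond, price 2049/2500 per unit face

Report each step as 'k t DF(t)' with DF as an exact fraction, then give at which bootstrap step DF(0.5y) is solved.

step 1 [0.5y] bond c/2=7/200: DF=(1008297/1000000 − 7/200·(0))/(1+7/200) = 4871/5000 ≈ 0.974200
step 2 [1y] bond c/2=3/80: DF=(405709/400000 − 3/80·(0.974200))/(1+3/80) = 589/625 ≈ 0.942400
step 3 [1.5y] swap r/2=413/14170: DF=(1 − 413/14170·(0.974200+0.942400))/(1+413/14170) = 4587/5000 ≈ 0.917400
step 4 [2y] bond c/2=13/800: DF=(3833767/4000000 − 13/800·(0.974200+0.942400+0.917400))/(1+13/800) = 4489/5000 ≈ 0.897800
step 5 [2.5y] bond c/2=31/800: DF=(16577/16000 − 31/800·(0.974200+0.942400+0.917400+0.897800))/(1+31/800) = 4291/5000 ≈ 0.858200
step 6 [3y] zero: DF = P = 2049/2500 ≈ 0.819600

1 1/2 4871/5000
2 1 589/625
3 3/2 4587/5000
4 2 4489/5000
5 5/2 4291/5000
6 3 2049/2500
DF(0.5y) is solved at step 1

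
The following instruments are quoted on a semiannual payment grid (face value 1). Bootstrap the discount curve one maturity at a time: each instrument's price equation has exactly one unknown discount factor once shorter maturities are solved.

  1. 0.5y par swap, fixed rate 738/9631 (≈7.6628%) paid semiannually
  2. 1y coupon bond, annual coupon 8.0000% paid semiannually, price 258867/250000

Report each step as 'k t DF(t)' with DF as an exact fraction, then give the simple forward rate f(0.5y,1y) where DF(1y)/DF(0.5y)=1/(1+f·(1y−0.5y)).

1 1/2 9631/10000
2 1 4793/5000
f(0.5y,1y) = ((9631/10000)/(4793/5000) − 1)/(1/2) = 45/4793 ≈ 0.9389%

step 1 [0.5y] swap r/2=369/9631: DF=(1 − 369/9631·(0))/(1+369/9631) = 9631/10000 ≈ 0.963100
step 2 [1y] bond c/2=1/25: DF=(258867/250000 − 1/25·(0.963100))/(1+1/25) = 4793/5000 ≈ 0.958600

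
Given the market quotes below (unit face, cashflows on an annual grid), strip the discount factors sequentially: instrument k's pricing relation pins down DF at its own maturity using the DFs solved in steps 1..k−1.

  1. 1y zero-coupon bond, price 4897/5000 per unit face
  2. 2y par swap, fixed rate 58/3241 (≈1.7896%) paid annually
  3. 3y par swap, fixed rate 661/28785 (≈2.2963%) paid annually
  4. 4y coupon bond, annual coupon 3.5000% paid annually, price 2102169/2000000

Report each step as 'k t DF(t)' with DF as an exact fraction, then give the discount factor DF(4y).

step 1 [1y] zero: DF = P = 4897/5000 ≈ 0.979400
step 2 [2y] swap r/1=58/3241: DF=(1 − 58/3241·(0.979400))/(1+58/3241) = 2413/2500 ≈ 0.965200
step 3 [3y] swap r/1=661/28785: DF=(1 − 661/28785·(0.979400+0.965200))/(1+661/28785) = 9339/10000 ≈ 0.933900
step 4 [4y] bond c/1=7/200: DF=(2102169/2000000 − 7/200·(0.979400+0.965200+0.933900))/(1+7/200) = 4591/5000 ≈ 0.918200

1 1 4897/5000
2 2 2413/2500
3 3 9339/10000
4 4 4591/5000
DF(4y) = 4591/5000 ≈ 0.918200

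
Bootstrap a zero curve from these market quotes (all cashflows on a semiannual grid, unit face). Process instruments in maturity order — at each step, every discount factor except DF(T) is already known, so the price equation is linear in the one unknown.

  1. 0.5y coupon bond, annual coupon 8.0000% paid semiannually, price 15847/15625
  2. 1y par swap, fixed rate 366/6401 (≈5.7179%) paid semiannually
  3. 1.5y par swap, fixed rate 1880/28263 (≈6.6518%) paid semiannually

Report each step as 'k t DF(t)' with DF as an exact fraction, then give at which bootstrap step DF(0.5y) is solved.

1 1/2 1219/1250
2 1 9451/10000
3 3/2 453/500
DF(0.5y) is solved at step 1

step 1 [0.5y] bond c/2=1/25: DF=(15847/15625 − 1/25·(0))/(1+1/25) = 1219/1250 ≈ 0.975200
step 2 [1y] swap r/2=183/6401: DF=(1 − 183/6401·(0.975200))/(1+183/6401) = 9451/10000 ≈ 0.945100
step 3 [1.5y] swap r/2=940/28263: DF=(1 − 940/28263·(0.975200+0.945100))/(1+940/28263) = 453/500 ≈ 0.906000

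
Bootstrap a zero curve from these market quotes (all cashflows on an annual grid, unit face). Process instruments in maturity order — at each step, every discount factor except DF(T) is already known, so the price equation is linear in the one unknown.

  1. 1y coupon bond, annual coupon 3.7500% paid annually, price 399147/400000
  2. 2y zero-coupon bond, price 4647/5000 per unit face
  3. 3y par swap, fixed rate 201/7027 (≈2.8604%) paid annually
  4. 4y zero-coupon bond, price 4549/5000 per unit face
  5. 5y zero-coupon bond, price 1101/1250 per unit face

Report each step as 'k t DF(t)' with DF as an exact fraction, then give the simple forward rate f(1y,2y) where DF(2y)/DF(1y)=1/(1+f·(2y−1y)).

1 1 4809/5000
2 2 4647/5000
3 3 2299/2500
4 4 4549/5000
5 5 1101/1250
f(1y,2y) = ((4809/5000)/(4647/5000) − 1)/(1) = 54/1549 ≈ 3.4861%

step 1 [1y] bond c/1=3/80: DF=(399147/400000 − 3/80·(0))/(1+3/80) = 4809/5000 ≈ 0.961800
step 2 [2y] zero: DF = P = 4647/5000 ≈ 0.929400
step 3 [3y] swap r/1=201/7027: DF=(1 − 201/7027·(0.961800+0.929400))/(1+201/7027) = 2299/2500 ≈ 0.919600
step 4 [4y] zero: DF = P = 4549/5000 ≈ 0.909800
step 5 [5y] zero: DF = P = 1101/1250 ≈ 0.880800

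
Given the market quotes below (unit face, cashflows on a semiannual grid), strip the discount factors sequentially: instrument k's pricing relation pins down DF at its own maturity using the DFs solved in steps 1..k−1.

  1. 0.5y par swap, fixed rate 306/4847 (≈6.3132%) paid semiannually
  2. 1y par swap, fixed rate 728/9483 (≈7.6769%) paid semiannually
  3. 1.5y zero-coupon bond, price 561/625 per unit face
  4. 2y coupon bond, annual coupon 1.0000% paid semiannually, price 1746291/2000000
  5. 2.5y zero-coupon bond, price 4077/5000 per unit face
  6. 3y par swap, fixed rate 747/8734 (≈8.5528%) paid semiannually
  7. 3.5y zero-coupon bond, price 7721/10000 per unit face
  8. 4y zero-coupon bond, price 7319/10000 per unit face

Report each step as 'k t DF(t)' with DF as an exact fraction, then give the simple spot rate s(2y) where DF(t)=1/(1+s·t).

1 1/2 4847/5000
2 1 1159/1250
3 3/2 561/625
4 2 8549/10000
5 5/2 4077/5000
6 3 7759/10000
7 7/2 7721/10000
8 4 7319/10000
s(2y) = (1/(8549/10000) − 1)/(2) = 1451/17098 ≈ 8.4864%

step 1 [0.5y] swap r/2=153/4847: DF=(1 − 153/4847·(0))/(1+153/4847) = 4847/5000 ≈ 0.969400
step 2 [1y] swap r/2=364/9483: DF=(1 − 364/9483·(0.969400))/(1+364/9483) = 1159/1250 ≈ 0.927200
step 3 [1.5y] zero: DF = P = 561/625 ≈ 0.897600
step 4 [2y] bond c/2=1/200: DF=(1746291/2000000 − 1/200·(0.969400+0.927200+0.897600))/(1+1/200) = 8549/10000 ≈ 0.854900
step 5 [2.5y] zero: DF = P = 4077/5000 ≈ 0.815400
step 6 [3y] swap r/2=747/17468: DF=(1 − 747/17468·(0.969400+0.927200+0.897600+0.854900+0.815400))/(1+747/17468) = 7759/10000 ≈ 0.775900
step 7 [3.5y] zero: DF = P = 7721/10000 ≈ 0.772100
step 8 [4y] zero: DF = P = 7319/10000 ≈ 0.731900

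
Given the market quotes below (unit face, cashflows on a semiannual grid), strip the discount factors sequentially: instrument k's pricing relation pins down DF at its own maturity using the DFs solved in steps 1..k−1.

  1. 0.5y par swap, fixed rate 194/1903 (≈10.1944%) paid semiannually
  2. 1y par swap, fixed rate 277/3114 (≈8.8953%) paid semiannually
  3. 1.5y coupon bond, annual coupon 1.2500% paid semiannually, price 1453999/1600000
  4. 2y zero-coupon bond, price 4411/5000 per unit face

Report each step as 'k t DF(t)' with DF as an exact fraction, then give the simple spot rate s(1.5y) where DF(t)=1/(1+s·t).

1 1/2 1903/2000
2 1 9169/10000
3 3/2 1783/2000
4 2 4411/5000
s(1.5y) = (1/(1783/2000) − 1)/(3/2) = 434/5349 ≈ 8.1137%

step 1 [0.5y] swap r/2=97/1903: DF=(1 − 97/1903·(0))/(1+97/1903) = 1903/2000 ≈ 0.951500
step 2 [1y] swap r/2=277/6228: DF=(1 − 277/6228·(0.951500))/(1+277/6228) = 9169/10000 ≈ 0.916900
step 3 [1.5y] bond c/2=1/160: DF=(1453999/1600000 − 1/160·(0.951500+0.916900))/(1+1/160) = 1783/2000 ≈ 0.891500
step 4 [2y] zero: DF = P = 4411/5000 ≈ 0.882200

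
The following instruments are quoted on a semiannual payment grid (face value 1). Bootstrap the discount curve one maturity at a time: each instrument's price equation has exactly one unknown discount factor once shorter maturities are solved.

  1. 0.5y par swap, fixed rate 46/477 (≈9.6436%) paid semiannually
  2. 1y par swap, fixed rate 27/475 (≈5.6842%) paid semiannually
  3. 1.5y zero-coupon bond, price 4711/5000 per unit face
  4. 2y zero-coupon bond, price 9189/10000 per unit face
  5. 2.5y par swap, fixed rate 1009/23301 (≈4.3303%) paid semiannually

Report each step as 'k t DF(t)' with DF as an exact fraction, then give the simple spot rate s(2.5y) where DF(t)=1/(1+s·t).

step 1 [0.5y] swap r/2=23/477: DF=(1 − 23/477·(0))/(1+23/477) = 477/500 ≈ 0.954000
step 2 [1y] swap r/2=27/950: DF=(1 − 27/950·(0.954000))/(1+27/950) = 473/500 ≈ 0.946000
step 3 [1.5y] zero: DF = P = 4711/5000 ≈ 0.942200
step 4 [2y] zero: DF = P = 9189/10000 ≈ 0.918900
step 5 [2.5y] swap r/2=1009/46602: DF=(1 − 1009/46602·(0.954000+0.946000+0.942200+0.918900))/(1+1009/46602) = 8991/10000 ≈ 0.899100

1 1/2 477/500
2 1 473/500
3 3/2 4711/5000
4 2 9189/10000
5 5/2 8991/10000
s(2.5y) = (1/(8991/10000) − 1)/(5/2) = 2018/44955 ≈ 4.4889%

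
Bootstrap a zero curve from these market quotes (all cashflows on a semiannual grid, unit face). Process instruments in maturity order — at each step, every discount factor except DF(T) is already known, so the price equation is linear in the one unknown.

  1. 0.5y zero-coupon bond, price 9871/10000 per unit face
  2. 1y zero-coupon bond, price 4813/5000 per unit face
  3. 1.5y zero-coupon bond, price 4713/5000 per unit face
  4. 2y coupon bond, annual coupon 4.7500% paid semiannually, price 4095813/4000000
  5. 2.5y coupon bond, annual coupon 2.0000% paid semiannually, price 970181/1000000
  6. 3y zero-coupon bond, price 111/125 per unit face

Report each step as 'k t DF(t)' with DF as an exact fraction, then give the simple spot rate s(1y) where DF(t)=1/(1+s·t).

1 1/2 9871/10000
2 1 4813/5000
3 3/2 4713/5000
4 2 9331/10000
5 5/2 9227/10000
6 3 111/125
s(1y) = (1/(4813/5000) − 1)/(1) = 187/4813 ≈ 3.8853%

step 1 [0.5y] zero: DF = P = 9871/10000 ≈ 0.987100
step 2 [1y] zero: DF = P = 4813/5000 ≈ 0.962600
step 3 [1.5y] zero: DF = P = 4713/5000 ≈ 0.942600
step 4 [2y] bond c/2=19/800: DF=(4095813/4000000 − 19/800·(0.987100+0.962600+0.942600))/(1+19/800) = 9331/10000 ≈ 0.933100
step 5 [2.5y] bond c/2=1/100: DF=(970181/1000000 − 1/100·(0.987100+0.962600+0.942600+0.933100))/(1+1/100) = 9227/10000 ≈ 0.922700
step 6 [3y] zero: DF = P = 111/125 ≈ 0.888000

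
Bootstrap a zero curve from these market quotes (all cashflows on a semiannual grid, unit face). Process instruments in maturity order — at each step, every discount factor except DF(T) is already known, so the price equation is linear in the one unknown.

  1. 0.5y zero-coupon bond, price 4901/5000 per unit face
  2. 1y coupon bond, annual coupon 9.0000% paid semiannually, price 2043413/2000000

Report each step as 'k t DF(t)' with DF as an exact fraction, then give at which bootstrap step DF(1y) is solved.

step 1 [0.5y] zero: DF = P = 4901/5000 ≈ 0.980200
step 2 [1y] bond c/2=9/200: DF=(2043413/2000000 − 9/200·(0.980200))/(1+9/200) = 1871/2000 ≈ 0.935500

1 1/2 4901/5000
2 1 1871/2000
DF(1y) is solved at step 2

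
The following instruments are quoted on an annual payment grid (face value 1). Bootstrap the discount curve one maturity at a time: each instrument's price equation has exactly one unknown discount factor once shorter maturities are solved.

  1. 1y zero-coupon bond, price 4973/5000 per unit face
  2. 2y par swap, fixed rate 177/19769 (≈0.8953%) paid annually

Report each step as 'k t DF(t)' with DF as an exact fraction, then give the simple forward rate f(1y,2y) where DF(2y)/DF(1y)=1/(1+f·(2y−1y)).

1 1 4973/5000
2 2 9823/10000
f(1y,2y) = ((4973/5000)/(9823/10000) − 1)/(1) = 123/9823 ≈ 1.2522%

step 1 [1y] zero: DF = P = 4973/5000 ≈ 0.994600
step 2 [2y] swap r/1=177/19769: DF=(1 − 177/19769·(0.994600))/(1+177/19769) = 9823/10000 ≈ 0.982300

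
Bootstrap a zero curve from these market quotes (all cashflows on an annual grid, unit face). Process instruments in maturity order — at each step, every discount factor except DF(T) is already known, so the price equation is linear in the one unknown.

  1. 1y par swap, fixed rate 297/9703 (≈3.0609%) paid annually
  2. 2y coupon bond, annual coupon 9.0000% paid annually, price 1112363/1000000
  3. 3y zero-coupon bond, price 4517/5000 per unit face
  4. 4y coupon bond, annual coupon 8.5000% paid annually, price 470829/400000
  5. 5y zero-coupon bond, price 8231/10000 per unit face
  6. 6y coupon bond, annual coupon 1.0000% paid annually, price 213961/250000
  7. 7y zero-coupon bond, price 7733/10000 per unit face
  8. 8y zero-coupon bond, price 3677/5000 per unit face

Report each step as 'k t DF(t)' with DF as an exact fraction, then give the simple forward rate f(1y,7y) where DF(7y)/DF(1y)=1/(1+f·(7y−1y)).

step 1 [1y] swap r/1=297/9703: DF=(1 − 297/9703·(0))/(1+297/9703) = 9703/10000 ≈ 0.970300
step 2 [2y] bond c/1=9/100: DF=(1112363/1000000 − 9/100·(0.970300))/(1+9/100) = 2351/2500 ≈ 0.940400
step 3 [3y] zero: DF = P = 4517/5000 ≈ 0.903400
step 4 [4y] bond c/1=17/200: DF=(470829/400000 − 17/200·(0.970300+0.940400+0.903400))/(1+17/200) = 2161/2500 ≈ 0.864400
step 5 [5y] zero: DF = P = 8231/10000 ≈ 0.823100
step 6 [6y] bond c/1=1/100: DF=(213961/250000 − 1/100·(0.970300+0.940400+0.903400+0.864400+0.823100))/(1+1/100) = 2007/2500 ≈ 0.802800
step 7 [7y] zero: DF = P = 7733/10000 ≈ 0.773300
step 8 [8y] zero: DF = P = 3677/5000 ≈ 0.735400

1 1 9703/10000
2 2 2351/2500
3 3 4517/5000
4 4 2161/2500
5 5 8231/10000
6 6 2007/2500
7 7 7733/10000
8 8 3677/5000
f(1y,7y) = ((9703/10000)/(7733/10000) − 1)/(6) = 985/23199 ≈ 4.2459%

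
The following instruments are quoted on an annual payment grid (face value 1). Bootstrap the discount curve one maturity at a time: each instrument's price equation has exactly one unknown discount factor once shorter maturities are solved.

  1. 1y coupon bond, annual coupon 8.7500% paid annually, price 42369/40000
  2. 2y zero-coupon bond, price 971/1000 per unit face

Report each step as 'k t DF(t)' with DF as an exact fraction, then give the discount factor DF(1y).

step 1 [1y] bond c/1=7/80: DF=(42369/40000 − 7/80·(0))/(1+7/80) = 487/500 ≈ 0.974000
step 2 [2y] zero: DF = P = 971/1000 ≈ 0.971000

1 1 487/500
2 2 971/1000
DF(1y) = 487/500 ≈ 0.974000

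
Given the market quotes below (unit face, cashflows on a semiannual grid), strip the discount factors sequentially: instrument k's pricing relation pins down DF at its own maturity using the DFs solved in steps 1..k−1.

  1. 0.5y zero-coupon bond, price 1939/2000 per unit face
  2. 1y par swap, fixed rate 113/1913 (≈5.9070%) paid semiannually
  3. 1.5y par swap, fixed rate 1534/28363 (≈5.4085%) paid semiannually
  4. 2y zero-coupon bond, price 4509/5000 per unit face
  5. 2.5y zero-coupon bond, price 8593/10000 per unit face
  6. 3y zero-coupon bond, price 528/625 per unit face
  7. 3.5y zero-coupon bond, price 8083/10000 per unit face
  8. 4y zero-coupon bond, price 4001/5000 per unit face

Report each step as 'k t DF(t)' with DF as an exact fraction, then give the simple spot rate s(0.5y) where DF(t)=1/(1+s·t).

step 1 [0.5y] zero: DF = P = 1939/2000 ≈ 0.969500
step 2 [1y] swap r/2=113/3826: DF=(1 − 113/3826·(0.969500))/(1+113/3826) = 1887/2000 ≈ 0.943500
step 3 [1.5y] swap r/2=767/28363: DF=(1 − 767/28363·(0.969500+0.943500))/(1+767/28363) = 9233/10000 ≈ 0.923300
step 4 [2y] zero: DF = P = 4509/5000 ≈ 0.901800
step 5 [2.5y] zero: DF = P = 8593/10000 ≈ 0.859300
step 6 [3y] zero: DF = P = 528/625 ≈ 0.844800
step 7 [3.5y] zero: DF = P = 8083/10000 ≈ 0.808300
step 8 [4y] zero: DF = P = 4001/5000 ≈ 0.800200

1 1/2 1939/2000
2 1 1887/2000
3 3/2 9233/10000
4 2 4509/5000
5 5/2 8593/10000
6 3 528/625
7 7/2 8083/10000
8 4 4001/5000
s(0.5y) = (1/(1939/2000) − 1)/(1/2) = 122/1939 ≈ 6.2919%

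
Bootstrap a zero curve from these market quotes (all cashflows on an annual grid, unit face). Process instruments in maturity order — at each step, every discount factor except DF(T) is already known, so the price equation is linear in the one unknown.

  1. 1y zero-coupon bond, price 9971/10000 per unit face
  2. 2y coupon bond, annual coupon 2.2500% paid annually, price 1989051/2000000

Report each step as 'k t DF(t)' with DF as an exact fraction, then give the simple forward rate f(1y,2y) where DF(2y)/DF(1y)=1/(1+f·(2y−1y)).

step 1 [1y] zero: DF = P = 9971/10000 ≈ 0.997100
step 2 [2y] bond c/1=9/400: DF=(1989051/2000000 − 9/400·(0.997100))/(1+9/400) = 9507/10000 ≈ 0.950700

1 1 9971/10000
2 2 9507/10000
f(1y,2y) = ((9971/10000)/(9507/10000) − 1)/(1) = 464/9507 ≈ 4.8806%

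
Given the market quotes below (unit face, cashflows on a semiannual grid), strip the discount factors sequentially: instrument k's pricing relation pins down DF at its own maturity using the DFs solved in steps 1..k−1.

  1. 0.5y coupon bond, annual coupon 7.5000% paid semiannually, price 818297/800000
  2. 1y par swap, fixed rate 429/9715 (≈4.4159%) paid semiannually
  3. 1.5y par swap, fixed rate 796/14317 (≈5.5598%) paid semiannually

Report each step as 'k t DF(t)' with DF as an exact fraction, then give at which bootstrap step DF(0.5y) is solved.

step 1 [0.5y] bond c/2=3/80: DF=(818297/800000 − 3/80·(0))/(1+3/80) = 9859/10000 ≈ 0.985900
step 2 [1y] swap r/2=429/19430: DF=(1 − 429/19430·(0.985900))/(1+429/19430) = 9571/10000 ≈ 0.957100
step 3 [1.5y] swap r/2=398/14317: DF=(1 − 398/14317·(0.985900+0.957100))/(1+398/14317) = 2301/2500 ≈ 0.920400

1 1/2 9859/10000
2 1 9571/10000
3 3/2 2301/2500
DF(0.5y) is solved at step 1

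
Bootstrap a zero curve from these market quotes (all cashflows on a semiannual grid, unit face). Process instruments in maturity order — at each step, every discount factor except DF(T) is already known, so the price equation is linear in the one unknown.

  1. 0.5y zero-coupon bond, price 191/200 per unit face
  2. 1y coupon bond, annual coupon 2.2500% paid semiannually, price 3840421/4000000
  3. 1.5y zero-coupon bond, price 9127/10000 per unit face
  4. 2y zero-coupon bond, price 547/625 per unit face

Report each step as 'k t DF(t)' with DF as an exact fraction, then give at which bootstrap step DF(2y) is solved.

1 1/2 191/200
2 1 2347/2500
3 3/2 9127/10000
4 2 547/625
DF(2y) is solved at step 4

step 1 [0.5y] zero: DF = P = 191/200 ≈ 0.955000
step 2 [1y] bond c/2=9/800: DF=(3840421/4000000 − 9/800·(0.955000))/(1+9/800) = 2347/2500 ≈ 0.938800
step 3 [1.5y] zero: DF = P = 9127/10000 ≈ 0.912700
step 4 [2y] zero: DF = P = 547/625 ≈ 0.875200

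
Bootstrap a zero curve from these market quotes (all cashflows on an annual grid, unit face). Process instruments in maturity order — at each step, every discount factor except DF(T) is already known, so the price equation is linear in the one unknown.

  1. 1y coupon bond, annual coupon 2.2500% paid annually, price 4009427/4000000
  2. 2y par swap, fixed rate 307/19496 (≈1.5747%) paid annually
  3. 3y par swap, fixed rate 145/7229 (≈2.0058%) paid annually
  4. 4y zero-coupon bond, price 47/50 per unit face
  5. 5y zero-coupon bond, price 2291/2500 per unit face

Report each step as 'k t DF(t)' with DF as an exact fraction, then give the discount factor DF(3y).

step 1 [1y] bond c/1=9/400: DF=(4009427/4000000 − 9/400·(0))/(1+9/400) = 9803/10000 ≈ 0.980300
step 2 [2y] swap r/1=307/19496: DF=(1 − 307/19496·(0.980300))/(1+307/19496) = 9693/10000 ≈ 0.969300
step 3 [3y] swap r/1=145/7229: DF=(1 − 145/7229·(0.980300+0.969300))/(1+145/7229) = 471/500 ≈ 0.942000
step 4 [4y] zero: DF = P = 47/50 ≈ 0.940000
step 5 [5y] zero: DF = P = 2291/2500 ≈ 0.916400

1 1 9803/10000
2 2 9693/10000
3 3 471/500
4 4 47/50
5 5 2291/2500
DF(3y) = 471/500 ≈ 0.942000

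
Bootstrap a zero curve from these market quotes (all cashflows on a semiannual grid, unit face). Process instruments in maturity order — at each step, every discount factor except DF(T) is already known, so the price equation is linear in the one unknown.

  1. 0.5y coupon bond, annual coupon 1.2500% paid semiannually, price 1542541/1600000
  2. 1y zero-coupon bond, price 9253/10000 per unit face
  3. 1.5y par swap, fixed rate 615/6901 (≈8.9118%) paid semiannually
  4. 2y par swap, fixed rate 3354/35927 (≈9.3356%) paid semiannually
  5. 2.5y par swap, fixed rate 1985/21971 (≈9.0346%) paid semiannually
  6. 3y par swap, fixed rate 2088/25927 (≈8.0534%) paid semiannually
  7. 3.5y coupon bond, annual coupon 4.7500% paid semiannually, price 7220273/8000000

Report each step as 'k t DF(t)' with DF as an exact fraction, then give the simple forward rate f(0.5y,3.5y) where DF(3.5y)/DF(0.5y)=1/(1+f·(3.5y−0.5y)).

step 1 [0.5y] bond c/2=1/160: DF=(1542541/1600000 − 1/160·(0))/(1+1/160) = 9581/10000 ≈ 0.958100
step 2 [1y] zero: DF = P = 9253/10000 ≈ 0.925300
step 3 [1.5y] swap r/2=615/13802: DF=(1 − 615/13802·(0.958100+0.925300))/(1+615/13802) = 877/1000 ≈ 0.877000
step 4 [2y] swap r/2=1677/35927: DF=(1 − 1677/35927·(0.958100+0.925300+0.877000))/(1+1677/35927) = 8323/10000 ≈ 0.832300
step 5 [2.5y] swap r/2=1985/43942: DF=(1 − 1985/43942·(0.958100+0.925300+0.877000+0.832300))/(1+1985/43942) = 1603/2000 ≈ 0.801500
step 6 [3y] swap r/2=1044/25927: DF=(1 − 1044/25927·(0.958100+0.925300+0.877000+0.832300+0.801500))/(1+1044/25927) = 989/1250 ≈ 0.791200
step 7 [3.5y] bond c/2=19/800: DF=(7220273/8000000 − 19/800·(0.958100+0.925300+0.877000+0.832300+0.801500+0.791200))/(1+19/800) = 7613/10000 ≈ 0.761300

1 1/2 9581/10000
2 1 9253/10000
3 3/2 877/1000
4 2 8323/10000
5 5/2 1603/2000
6 3 989/1250
7 7/2 7613/10000
f(0.5y,3.5y) = ((9581/10000)/(7613/10000) − 1)/(3) = 656/7613 ≈ 8.6168%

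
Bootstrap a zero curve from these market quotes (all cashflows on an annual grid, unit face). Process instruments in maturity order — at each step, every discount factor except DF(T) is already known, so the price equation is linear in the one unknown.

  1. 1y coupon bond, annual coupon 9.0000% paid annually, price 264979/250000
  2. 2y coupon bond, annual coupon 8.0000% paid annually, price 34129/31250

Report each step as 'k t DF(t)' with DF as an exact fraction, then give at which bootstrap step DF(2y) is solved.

1 1 2431/2500
2 2 587/625
DF(2y) is solved at step 2

step 1 [1y] bond c/1=9/100: DF=(264979/250000 − 9/100·(0))/(1+9/100) = 2431/2500 ≈ 0.972400
step 2 [2y] bond c/1=2/25: DF=(34129/31250 − 2/25·(0.972400))/(1+2/25) = 587/625 ≈ 0.939200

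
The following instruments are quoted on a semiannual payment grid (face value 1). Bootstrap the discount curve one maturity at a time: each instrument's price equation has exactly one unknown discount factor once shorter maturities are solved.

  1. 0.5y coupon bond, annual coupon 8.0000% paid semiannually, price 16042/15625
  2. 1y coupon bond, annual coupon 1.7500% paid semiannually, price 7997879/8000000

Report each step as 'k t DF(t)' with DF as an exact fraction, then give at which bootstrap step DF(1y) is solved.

1 1/2 617/625
2 1 393/400
DF(1y) is solved at step 2

step 1 [0.5y] bond c/2=1/25: DF=(16042/15625 − 1/25·(0))/(1+1/25) = 617/625 ≈ 0.987200
step 2 [1y] bond c/2=7/800: DF=(7997879/8000000 − 7/800·(0.987200))/(1+7/800) = 393/400 ≈ 0.982500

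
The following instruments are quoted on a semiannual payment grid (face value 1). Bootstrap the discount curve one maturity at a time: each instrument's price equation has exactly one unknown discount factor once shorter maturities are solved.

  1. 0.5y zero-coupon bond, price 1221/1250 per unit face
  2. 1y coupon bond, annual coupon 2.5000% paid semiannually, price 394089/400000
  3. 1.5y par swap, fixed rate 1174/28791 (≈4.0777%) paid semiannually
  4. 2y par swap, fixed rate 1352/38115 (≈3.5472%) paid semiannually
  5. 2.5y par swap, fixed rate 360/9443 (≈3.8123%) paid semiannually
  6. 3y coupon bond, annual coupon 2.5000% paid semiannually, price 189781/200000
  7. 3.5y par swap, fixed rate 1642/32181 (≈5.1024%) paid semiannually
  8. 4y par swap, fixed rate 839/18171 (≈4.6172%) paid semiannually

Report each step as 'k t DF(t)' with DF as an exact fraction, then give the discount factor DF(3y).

step 1 [0.5y] zero: DF = P = 1221/1250 ≈ 0.976800
step 2 [1y] bond c/2=1/80: DF=(394089/400000 − 1/80·(0.976800))/(1+1/80) = 961/1000 ≈ 0.961000
step 3 [1.5y] swap r/2=587/28791: DF=(1 − 587/28791·(0.976800+0.961000))/(1+587/28791) = 9413/10000 ≈ 0.941300
step 4 [2y] swap r/2=676/38115: DF=(1 − 676/38115·(0.976800+0.961000+0.941300))/(1+676/38115) = 2331/2500 ≈ 0.932400
step 5 [2.5y] swap r/2=180/9443: DF=(1 − 180/9443·(0.976800+0.961000+0.941300+0.932400))/(1+180/9443) = 91/100 ≈ 0.910000
step 6 [3y] bond c/2=1/80: DF=(189781/200000 − 1/80·(0.976800+0.961000+0.941300+0.932400+0.910000))/(1+1/80) = 8789/10000 ≈ 0.878900
step 7 [3.5y] swap r/2=821/32181: DF=(1 − 821/32181·(0.976800+0.961000+0.941300+0.932400+0.910000+0.878900))/(1+821/32181) = 4179/5000 ≈ 0.835800
step 8 [4y] swap r/2=839/36342: DF=(1 − 839/36342·(0.976800+0.961000+0.941300+0.932400+0.910000+0.878900+0.835800))/(1+839/36342) = 4161/5000 ≈ 0.832200

1 1/2 1221/1250
2 1 961/1000
3 3/2 9413/10000
4 2 2331/2500
5 5/2 91/100
6 3 8789/10000
7 7/2 4179/5000
8 4 4161/5000
DF(3y) = 8789/10000 ≈ 0.878900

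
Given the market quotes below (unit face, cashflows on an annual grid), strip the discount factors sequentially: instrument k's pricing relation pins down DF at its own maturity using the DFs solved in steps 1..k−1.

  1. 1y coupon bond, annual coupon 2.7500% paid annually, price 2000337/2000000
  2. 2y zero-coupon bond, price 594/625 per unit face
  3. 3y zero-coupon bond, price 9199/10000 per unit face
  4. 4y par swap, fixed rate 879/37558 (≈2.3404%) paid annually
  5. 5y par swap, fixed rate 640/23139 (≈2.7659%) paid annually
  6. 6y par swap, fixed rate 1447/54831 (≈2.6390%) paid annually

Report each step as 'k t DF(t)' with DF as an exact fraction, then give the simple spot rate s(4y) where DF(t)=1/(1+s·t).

1 1 4867/5000
2 2 594/625
3 3 9199/10000
4 4 9121/10000
5 5 109/125
6 6 8553/10000
s(4y) = (1/(9121/10000) − 1)/(4) = 879/36484 ≈ 2.4093%

step 1 [1y] bond c/1=11/400: DF=(2000337/2000000 − 11/400·(0))/(1+11/400) = 4867/5000 ≈ 0.973400
step 2 [2y] zero: DF = P = 594/625 ≈ 0.950400
step 3 [3y] zero: DF = P = 9199/10000 ≈ 0.919900
step 4 [4y] swap r/1=879/37558: DF=(1 − 879/37558·(0.973400+0.950400+0.919900))/(1+879/37558) = 9121/10000 ≈ 0.912100
step 5 [5y] swap r/1=640/23139: DF=(1 − 640/23139·(0.973400+0.950400+0.919900+0.912100))/(1+640/23139) = 109/125 ≈ 0.872000
step 6 [6y] swap r/1=1447/54831: DF=(1 − 1447/54831·(0.973400+0.950400+0.919900+0.912100+0.872000))/(1+1447/54831) = 8553/10000 ≈ 0.855300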